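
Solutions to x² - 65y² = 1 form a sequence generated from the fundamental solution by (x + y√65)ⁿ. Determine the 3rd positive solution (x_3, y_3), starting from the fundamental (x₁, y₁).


Step 1: Find the fundamental solution (x₁, y₁) of x² - 65y² = 1.
  Expand √65 as a continued fraction. a₀ = ⌊√65⌋ = 8; iterate m_{k+1} = d_k·a_k − m_k, d_{k+1} = (65 − m_{k+1}²)/d_k, a_{k+1} = ⌊(a₀ + m_{k+1})/d_{k+1}⌋ (starting m₀ = 0, d₀ = 1), with convergents p_k = a_k·p_{k-1} + p_{k-2}, q_k = a_k·q_{k-1} + q_{k-2} (p₋₁ = 1, q₋₁ = 0):
  k = 0: a₀ = 8; p₀/q₀ = 8/1; p₀² − 65·q₀² = 64 − 65 = -1.
  k = 1: m = 8, d = 1, a = ⌊(8 + 8)/1⌋ = 16; p/q = (16·8 + 1)/(16·1 + 0) = 129/16; p² − 65·q² = 16641 − 16640 = 1.
  The first convergent with p² − 65·q² = 1 gives the fundamental solution (x₁, y₁) = (129, 16).
Step 2: Apply the recurrence (x_{n+1}, y_{n+1}) = (x₁x_n + 65y₁y_n, x₁y_n + y₁x_n) repeatedly.
  From (x_1, y_1) = (129, 16): x_2 = 129·129 + 65·16·16 = 33281; y_2 = 129·16 + 16·129 = 4128.
  From (x_2, y_2) = (33281, 4128): x_3 = 129·33281 + 65·16·4128 = 8586369; y_3 = 129·4128 + 16·33281 = 1065008.
Step 3: Verify x_3² - 65·y_3² = 73725732604161 - 73725732604160 = 1 (should be 1). ✓

(x_1, y_1) = (129, 16); (x_3, y_3) = (8586369, 1065008).


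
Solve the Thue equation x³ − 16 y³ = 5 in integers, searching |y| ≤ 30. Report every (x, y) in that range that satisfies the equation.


The equation is x³ - 16y³ = 5. For fixed y, x³ = 16·y³ + 5, so a solution requires the RHS to be a perfect cube.
Strategy: iterate y from -30 to 30, compute RHS = 16·y³ + 5, and check whether it is a (positive or negative) perfect cube.
Check small values of y:
  y = 0: RHS = 5 is not a perfect cube.
  y = 1: RHS = 21 is not a perfect cube.
  y = -1: RHS = -11 is not a perfect cube.
  y = 2: RHS = 133 is not a perfect cube.
  y = -2: RHS = -123 is not a perfect cube.
  y = 3: RHS = 437 is not a perfect cube.
  y = -3: RHS = -427 is not a perfect cube.
Continuing the search up to |y| = 30 finds no solutions either.
No (x, y) in the scanned range satisfies the equation.

No integer solutions with |y| ≤ 30.


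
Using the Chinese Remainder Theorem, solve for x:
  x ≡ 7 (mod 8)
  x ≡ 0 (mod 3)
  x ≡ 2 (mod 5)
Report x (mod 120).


Moduli 8, 3, 5 are pairwise coprime; by CRT there is a unique solution modulo M = 8 · 3 · 5 = 120.
Solve pairwise, accumulating the modulus:
  Start with x ≡ 7 (mod 8).
  Combine with x ≡ 0 (mod 3): since gcd(8, 3) = 1, we get a unique residue mod 24.
    Write x = 7 + 8·t and substitute into x ≡ 0 (mod 3): 8·t ≡ 0 − 7 = -7 (mod 3).
    Reduce coefficients mod 3: 2·t ≡ 2 (mod 3).
    The inverse of 2 mod 3 is 2 (since 2·2 = 4 = 1·3 + 1), so t ≡ 2·2 = 4 ≡ 1 (mod 3).
    Then x = 7 + 8·1 = 15, valid modulo lcm(8, 3) = 24: x ≡ 15 (mod 24).
  Combine with x ≡ 2 (mod 5): since gcd(24, 5) = 1, we get a unique residue mod 120.
    Write x = 15 + 24·t and substitute into x ≡ 2 (mod 5): 24·t ≡ 2 − 15 = -13 (mod 5).
    Reduce coefficients mod 5: 4·t ≡ 2 (mod 5).
    The inverse of 4 mod 5 is 4 (since 4·4 = 16 = 3·5 + 1), so t ≡ 4·2 = 8 ≡ 3 (mod 5).
    Then x = 15 + 24·3 = 87, valid modulo lcm(24, 5) = 120: x ≡ 87 (mod 120).
Verify: 87 mod 8 = 7 ✓, 87 mod 3 = 0 ✓, 87 mod 5 = 2 ✓.

x ≡ 87 (mod 120).


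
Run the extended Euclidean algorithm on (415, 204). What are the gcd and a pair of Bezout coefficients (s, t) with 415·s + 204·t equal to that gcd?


Euclidean algorithm on (415, 204) — divide until remainder is 0:
  415 = 2 · 204 + 7
  204 = 29 · 7 + 1
  7 = 7 · 1 + 0
gcd(415, 204) = 1.
Track Bezout coefficients alongside the remainders: start with r₀ = 415 = a·1 + b·0 (s = 1, t = 0) and r₁ = 204 = a·0 + b·1 (s = 0, t = 1); each new remainder r_{k+1} = r_{k-1} − q_k·r_k inherits s_{k+1} = s_{k-1} − q_k·s_k, t_{k+1} = t_{k-1} − q_k·t_k, so r_k = a·s_k + b·t_k at every step:
  q = 2: r = 7, s = 1 − 2·0 = 1, t = 0 − 2·1 = -2  (check: 415·1 + 204·(-2) = 7)
  q = 29: r = 1, s = 0 − 29·1 = -29, t = 1 − 29·(-2) = 59  (check: 415·(-29) + 204·59 = 1)
The row with r = 1 (the gcd) gives the Bezout coefficients s = -29, t = 59.
Result: 415 · (-29) + 204 · (59) = 1.

gcd(415, 204) = 1; s = -29, t = 59 (check: 415·(-29) + 204·59 = 1).


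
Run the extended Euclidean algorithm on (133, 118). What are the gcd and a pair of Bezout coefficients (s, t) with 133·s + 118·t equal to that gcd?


Euclidean algorithm on (133, 118) — divide until remainder is 0:
  133 = 1 · 118 + 15
  118 = 7 · 15 + 13
  15 = 1 · 13 + 2
  13 = 6 · 2 + 1
  2 = 2 · 1 + 0
gcd(133, 118) = 1.
Track Bezout coefficients alongside the remainders: start with r₀ = 133 = a·1 + b·0 (s = 1, t = 0) and r₁ = 118 = a·0 + b·1 (s = 0, t = 1); each new remainder r_{k+1} = r_{k-1} − q_k·r_k inherits s_{k+1} = s_{k-1} − q_k·s_k, t_{k+1} = t_{k-1} − q_k·t_k, so r_k = a·s_k + b·t_k at every step:
  q = 1: r = 15, s = 1 − 1·0 = 1, t = 0 − 1·1 = -1  (check: 133·1 + 118·(-1) = 15)
  q = 7: r = 13, s = 0 − 7·1 = -7, t = 1 − 7·(-1) = 8  (check: 133·(-7) + 118·8 = 13)
  q = 1: r = 2, s = 1 − 1·(-7) = 8, t = -1 − 1·8 = -9  (check: 133·8 + 118·(-9) = 2)
  q = 6: r = 1, s = -7 − 6·8 = -55, t = 8 − 6·(-9) = 62  (check: 133·(-55) + 118·62 = 1)
The row with r = 1 (the gcd) gives the Bezout coefficients s = -55, t = 62.
Result: 133 · (-55) + 118 · (62) = 1.

gcd(133, 118) = 1; s = -55, t = 62 (check: 133·(-55) + 118·62 = 1).


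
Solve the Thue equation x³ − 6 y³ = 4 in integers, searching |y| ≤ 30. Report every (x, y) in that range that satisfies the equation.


The equation is x³ - 6y³ = 4. For fixed y, x³ = 6·y³ + 4, so a solution requires the RHS to be a perfect cube.
Strategy: iterate y from -30 to 30, compute RHS = 6·y³ + 4, and check whether it is a (positive or negative) perfect cube.
Check small values of y:
  y = 0: RHS = 4 is not a perfect cube.
  y = 1: RHS = 10 is not a perfect cube.
  y = -1: RHS = -2 is not a perfect cube.
  y = 2: RHS = 52 is not a perfect cube.
  y = -2: RHS = -44 is not a perfect cube.
  y = 3: RHS = 166 is not a perfect cube.
  y = -3: RHS = -158 is not a perfect cube.
Continuing the search up to |y| = 30 finds no solutions either.
No (x, y) in the scanned range satisfies the equation.

No integer solutions with |y| ≤ 30.


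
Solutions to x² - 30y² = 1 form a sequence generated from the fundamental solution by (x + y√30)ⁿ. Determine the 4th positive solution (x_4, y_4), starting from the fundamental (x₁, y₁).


Step 1: Find the fundamental solution (x₁, y₁) of x² - 30y² = 1.
  Expand √30 as a continued fraction. a₀ = ⌊√30⌋ = 5; iterate m_{k+1} = d_k·a_k − m_k, d_{k+1} = (30 − m_{k+1}²)/d_k, a_{k+1} = ⌊(a₀ + m_{k+1})/d_{k+1}⌋ (starting m₀ = 0, d₀ = 1), with convergents p_k = a_k·p_{k-1} + p_{k-2}, q_k = a_k·q_{k-1} + q_{k-2} (p₋₁ = 1, q₋₁ = 0):
  k = 0: a₀ = 5; p₀/q₀ = 5/1; p₀² − 30·q₀² = 25 − 30 = -5.
  k = 1: m = 5, d = 5, a = ⌊(5 + 5)/5⌋ = 2; p/q = (2·5 + 1)/(2·1 + 0) = 11/2; p² − 30·q² = 121 − 120 = 1.
  The first convergent with p² − 30·q² = 1 gives the fundamental solution (x₁, y₁) = (11, 2).
Step 2: Apply the recurrence (x_{n+1}, y_{n+1}) = (x₁x_n + 30y₁y_n, x₁y_n + y₁x_n) repeatedly.
  From (x_1, y_1) = (11, 2): x_2 = 11·11 + 30·2·2 = 241; y_2 = 11·2 + 2·11 = 44.
  From (x_2, y_2) = (241, 44): x_3 = 11·241 + 30·2·44 = 5291; y_3 = 11·44 + 2·241 = 966.
  From (x_3, y_3) = (5291, 966): x_4 = 11·5291 + 30·2·966 = 116161; y_4 = 11·966 + 2·5291 = 21208.
Step 3: Verify x_4² - 30·y_4² = 13493377921 - 13493377920 = 1 (should be 1). ✓

(x_1, y_1) = (11, 2); (x_4, y_4) = (116161, 21208).


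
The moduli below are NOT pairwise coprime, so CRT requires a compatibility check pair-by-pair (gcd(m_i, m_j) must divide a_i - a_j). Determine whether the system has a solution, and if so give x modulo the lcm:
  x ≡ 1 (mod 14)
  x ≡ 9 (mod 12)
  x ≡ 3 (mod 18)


Moduli 14, 12, 18 are not pairwise coprime, so CRT works modulo lcm(m_i) when all pairwise compatibility conditions hold.
Pairwise compatibility: gcd(m_i, m_j) must divide a_i - a_j for every pair.
Merge one congruence at a time:
  Start: x ≡ 1 (mod 14).
  Combine with x ≡ 9 (mod 12): gcd(14, 12) = 2; 9 - 1 = 8, which IS divisible by 2, so compatible.
    Write x = 1 + 14·t and substitute into x ≡ 9 (mod 12): 14·t ≡ 9 − 1 = 8 (mod 12).
    Divide the congruence (and modulus) by g = 2: 7·t ≡ 4 (mod 6).
    Reduce coefficients mod 6: 1·t ≡ 4 (mod 6).
    So t ≡ 4 (mod 6).
    Then x = 1 + 14·4 = 57, valid modulo lcm(14, 12) = 84: x ≡ 57 (mod 84).
  Combine with x ≡ 3 (mod 18): gcd(84, 18) = 6; 3 - 57 = -54, which IS divisible by 6, so compatible.
    Write x = 57 + 84·t and substitute into x ≡ 3 (mod 18): 84·t ≡ 3 − 57 = -54 (mod 18).
    Divide the congruence (and modulus) by g = 6: 14·t ≡ -9 (mod 3).
    Reduce coefficients mod 3: 2·t ≡ 0 (mod 3).
    The inverse of 2 mod 3 is 2 (since 2·2 = 4 = 1·3 + 1), so t ≡ 2·0 = 0 ≡ 0 (mod 3).
    Then x = 57 + 84·0 = 57, valid modulo lcm(84, 18) = 252: x ≡ 57 (mod 252).
Verify: 57 mod 14 = 1, 57 mod 12 = 9, 57 mod 18 = 3.

x ≡ 57 (mod 252).


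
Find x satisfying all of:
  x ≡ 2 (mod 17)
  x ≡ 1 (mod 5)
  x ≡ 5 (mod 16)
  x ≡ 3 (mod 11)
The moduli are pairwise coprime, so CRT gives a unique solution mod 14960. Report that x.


Product of moduli M = 17 · 5 · 16 · 11 = 14960.
Merge one congruence at a time:
  Start: x ≡ 2 (mod 17).
  Combine with x ≡ 1 (mod 5); new modulus lcm = 85.
    Write x = 2 + 17·t and substitute into x ≡ 1 (mod 5): 17·t ≡ 1 − 2 = -1 (mod 5).
    Reduce coefficients mod 5: 2·t ≡ 4 (mod 5).
    The inverse of 2 mod 5 is 3 (since 2·3 = 6 = 1·5 + 1), so t ≡ 3·4 = 12 ≡ 2 (mod 5).
    Then x = 2 + 17·2 = 36, valid modulo lcm(17, 5) = 85: x ≡ 36 (mod 85).
  Combine with x ≡ 5 (mod 16); new modulus lcm = 1360.
    Write x = 36 + 85·t and substitute into x ≡ 5 (mod 16): 85·t ≡ 5 − 36 = -31 (mod 16).
    Reduce coefficients mod 16: 5·t ≡ 1 (mod 16).
    The inverse of 5 mod 16 is 13 (since 5·13 = 65 = 4·16 + 1), so t ≡ 13·1 = 13 ≡ 13 (mod 16).
    Then x = 36 + 85·13 = 1141, valid modulo lcm(85, 16) = 1360: x ≡ 1141 (mod 1360).
  Combine with x ≡ 3 (mod 11); new modulus lcm = 14960.
    Write x = 1141 + 1360·t and substitute into x ≡ 3 (mod 11): 1360·t ≡ 3 − 1141 = -1138 (mod 11).
    Reduce coefficients mod 11: 7·t ≡ 6 (mod 11).
    The inverse of 7 mod 11 is 8 (since 7·8 = 56 = 5·11 + 1), so t ≡ 8·6 = 48 ≡ 4 (mod 11).
    Then x = 1141 + 1360·4 = 6581, valid modulo lcm(1360, 11) = 14960: x ≡ 6581 (mod 14960).
Verify against each original: 6581 mod 17 = 2, 6581 mod 5 = 1, 6581 mod 16 = 5, 6581 mod 11 = 3.

x ≡ 6581 (mod 14960).


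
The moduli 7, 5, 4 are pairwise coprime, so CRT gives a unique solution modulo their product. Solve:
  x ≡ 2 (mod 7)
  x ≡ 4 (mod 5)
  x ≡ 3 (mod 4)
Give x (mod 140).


Moduli 7, 5, 4 are pairwise coprime; by CRT there is a unique solution modulo M = 7 · 5 · 4 = 140.
Solve pairwise, accumulating the modulus:
  Start with x ≡ 2 (mod 7).
  Combine with x ≡ 4 (mod 5): since gcd(7, 5) = 1, we get a unique residue mod 35.
    Write x = 2 + 7·t and substitute into x ≡ 4 (mod 5): 7·t ≡ 4 − 2 = 2 (mod 5).
    Reduce coefficients mod 5: 2·t ≡ 2 (mod 5).
    The inverse of 2 mod 5 is 3 (since 2·3 = 6 = 1·5 + 1), so t ≡ 3·2 = 6 ≡ 1 (mod 5).
    Then x = 2 + 7·1 = 9, valid modulo lcm(7, 5) = 35: x ≡ 9 (mod 35).
  Combine with x ≡ 3 (mod 4): since gcd(35, 4) = 1, we get a unique residue mod 140.
    Write x = 9 + 35·t and substitute into x ≡ 3 (mod 4): 35·t ≡ 3 − 9 = -6 (mod 4).
    Reduce coefficients mod 4: 3·t ≡ 2 (mod 4).
    The inverse of 3 mod 4 is 3 (since 3·3 = 9 = 2·4 + 1), so t ≡ 3·2 = 6 ≡ 2 (mod 4).
    Then x = 9 + 35·2 = 79, valid modulo lcm(35, 4) = 140: x ≡ 79 (mod 140).
Verify: 79 mod 7 = 2 ✓, 79 mod 5 = 4 ✓, 79 mod 4 = 3 ✓.

x ≡ 79 (mod 140).


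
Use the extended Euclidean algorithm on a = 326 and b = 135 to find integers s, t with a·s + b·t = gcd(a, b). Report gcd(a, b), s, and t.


Euclidean algorithm on (326, 135) — divide until remainder is 0:
  326 = 2 · 135 + 56
  135 = 2 · 56 + 23
  56 = 2 · 23 + 10
  23 = 2 · 10 + 3
  10 = 3 · 3 + 1
  3 = 3 · 1 + 0
gcd(326, 135) = 1.
Track Bezout coefficients alongside the remainders: start with r₀ = 326 = a·1 + b·0 (s = 1, t = 0) and r₁ = 135 = a·0 + b·1 (s = 0, t = 1); each new remainder r_{k+1} = r_{k-1} − q_k·r_k inherits s_{k+1} = s_{k-1} − q_k·s_k, t_{k+1} = t_{k-1} − q_k·t_k, so r_k = a·s_k + b·t_k at every step:
  q = 2: r = 56, s = 1 − 2·0 = 1, t = 0 − 2·1 = -2  (check: 326·1 + 135·(-2) = 56)
  q = 2: r = 23, s = 0 − 2·1 = -2, t = 1 − 2·(-2) = 5  (check: 326·(-2) + 135·5 = 23)
  q = 2: r = 10, s = 1 − 2·(-2) = 5, t = -2 − 2·5 = -12  (check: 326·5 + 135·(-12) = 10)
  q = 2: r = 3, s = -2 − 2·5 = -12, t = 5 − 2·(-12) = 29  (check: 326·(-12) + 135·29 = 3)
  q = 3: r = 1, s = 5 − 3·(-12) = 41, t = -12 − 3·29 = -99  (check: 326·41 + 135·(-99) = 1)
The row with r = 1 (the gcd) gives the Bezout coefficients s = 41, t = -99.
Result: 326 · (41) + 135 · (-99) = 1.

gcd(326, 135) = 1; s = 41, t = -99 (check: 326·41 + 135·(-99) = 1).


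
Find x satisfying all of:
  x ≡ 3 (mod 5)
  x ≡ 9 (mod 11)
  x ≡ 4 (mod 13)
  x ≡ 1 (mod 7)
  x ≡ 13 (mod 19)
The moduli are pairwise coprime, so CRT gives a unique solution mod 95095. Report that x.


Product of moduli M = 5 · 11 · 13 · 7 · 19 = 95095.
Merge one congruence at a time:
  Start: x ≡ 3 (mod 5).
  Combine with x ≡ 9 (mod 11); new modulus lcm = 55.
    Write x = 3 + 5·t and substitute into x ≡ 9 (mod 11): 5·t ≡ 9 − 3 = 6 (mod 11).
    The inverse of 5 mod 11 is 9 (since 5·9 = 45 = 4·11 + 1), so t ≡ 9·6 = 54 ≡ 10 (mod 11).
    Then x = 3 + 5·10 = 53, valid modulo lcm(5, 11) = 55: x ≡ 53 (mod 55).
  Combine with x ≡ 4 (mod 13); new modulus lcm = 715.
    Write x = 53 + 55·t and substitute into x ≡ 4 (mod 13): 55·t ≡ 4 − 53 = -49 (mod 13).
    Reduce coefficients mod 13: 3·t ≡ 3 (mod 13).
    The inverse of 3 mod 13 is 9 (since 3·9 = 27 = 2·13 + 1), so t ≡ 9·3 = 27 ≡ 1 (mod 13).
    Then x = 53 + 55·1 = 108, valid modulo lcm(55, 13) = 715: x ≡ 108 (mod 715).
  Combine with x ≡ 1 (mod 7); new modulus lcm = 5005.
    Write x = 108 + 715·t and substitute into x ≡ 1 (mod 7): 715·t ≡ 1 − 108 = -107 (mod 7).
    Reduce coefficients mod 7: 1·t ≡ 5 (mod 7).
    So t ≡ 5 (mod 7).
    Then x = 108 + 715·5 = 3683, valid modulo lcm(715, 7) = 5005: x ≡ 3683 (mod 5005).
  Combine with x ≡ 13 (mod 19); new modulus lcm = 95095.
    Write x = 3683 + 5005·t and substitute into x ≡ 13 (mod 19): 5005·t ≡ 13 − 3683 = -3670 (mod 19).
    Reduce coefficients mod 19: 8·t ≡ 16 (mod 19).
    The inverse of 8 mod 19 is 12 (since 8·12 = 96 = 5·19 + 1), so t ≡ 12·16 = 192 ≡ 2 (mod 19).
    Then x = 3683 + 5005·2 = 13693, valid modulo lcm(5005, 19) = 95095: x ≡ 13693 (mod 95095).
Verify against each original: 13693 mod 5 = 3, 13693 mod 11 = 9, 13693 mod 13 = 4, 13693 mod 7 = 1, 13693 mod 19 = 13.

x ≡ 13693 (mod 95095).


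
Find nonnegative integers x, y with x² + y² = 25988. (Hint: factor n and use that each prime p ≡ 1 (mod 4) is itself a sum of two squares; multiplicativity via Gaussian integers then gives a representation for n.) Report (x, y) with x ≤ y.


Step 1: Factor n = 25988 = 2^2 · 73 · 89.
Step 2: Check the mod-4 condition on each prime factor: 2 = 2 (special); 73 ≡ 1 (mod 4), exponent 1; 89 ≡ 1 (mod 4), exponent 1.
All primes ≡ 3 (mod 4) appear to even exponent (or don't appear), so by the two-squares theorem n IS expressible as a sum of two squares.
Step 3: Build a representation. Group n = k² · m with k = 2 and m = 73 · 89 = 6497 (a product of primes ≡ 1 (mod 4)); a representation of m scales to one of n via (k·x)² + (k·y)² = k²(x² + y²). Each prime p ≡ 1 (mod 4) is itself a sum of two squares; find a² by testing p − a² for a perfect square:
  73: 73 − 1² = 72, 73 − 2² = 69, 73 − 3² = 64 = 8² ⇒ 73 = 3² + 8².
  89: 89 − 1² = 88, 89 − 2² = 85, 89 − 3² = 80, 89 − 4² = 73, 89 − 5² = 64 = 8² ⇒ 89 = 5² + 8².
  Combine using the Brahmagupta–Fibonacci identity (a² + b²)(c² + d²) = (ac − bd)² + (ad + bc)² = (ac + bd)² + (ad − bc)²:
  73 · 89 = 6497: from (3² + 8²)(5² + 8²), take (3·5 − 8·8, 3·8 + 8·5) = (15 − 64, 24 + 40) = (-49, 64); dropping signs (only squares matter) gives (49, 64); check 49² + 64² = 2401 + 4096 = 6497 ✓.
  Scale by k = 2: (2·49, 2·64) = (98, 128).
Step 4: Order so x ≤ y and verify: 98² + 128² = 9604 + 16384 = 25988 = n. ✓

n = 25988 = 98² + 128² (one valid representation with x ≤ y).


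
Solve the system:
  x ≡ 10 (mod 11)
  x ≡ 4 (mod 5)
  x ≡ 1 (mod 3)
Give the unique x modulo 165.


Moduli 11, 5, 3 are pairwise coprime; by CRT there is a unique solution modulo M = 11 · 5 · 3 = 165.
Solve pairwise, accumulating the modulus:
  Start with x ≡ 10 (mod 11).
  Combine with x ≡ 4 (mod 5): since gcd(11, 5) = 1, we get a unique residue mod 55.
    Write x = 10 + 11·t and substitute into x ≡ 4 (mod 5): 11·t ≡ 4 − 10 = -6 (mod 5).
    Reduce coefficients mod 5: 1·t ≡ 4 (mod 5).
    So t ≡ 4 (mod 5).
    Then x = 10 + 11·4 = 54, valid modulo lcm(11, 5) = 55: x ≡ 54 (mod 55).
  Combine with x ≡ 1 (mod 3): since gcd(55, 3) = 1, we get a unique residue mod 165.
    Write x = 54 + 55·t and substitute into x ≡ 1 (mod 3): 55·t ≡ 1 − 54 = -53 (mod 3).
    Reduce coefficients mod 3: 1·t ≡ 1 (mod 3).
    So t ≡ 1 (mod 3).
    Then x = 54 + 55·1 = 109, valid modulo lcm(55, 3) = 165: x ≡ 109 (mod 165).
Verify: 109 mod 11 = 10 ✓, 109 mod 5 = 4 ✓, 109 mod 3 = 1 ✓.

x ≡ 109 (mod 165).


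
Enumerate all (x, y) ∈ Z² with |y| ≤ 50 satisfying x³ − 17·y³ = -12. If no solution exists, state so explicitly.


The equation is x³ - 17y³ = -12. For fixed y, x³ = 17·y³ − 12, so a solution requires the RHS to be a perfect cube.
Strategy: iterate y from -50 to 50, compute RHS = 17·y³ − 12, and check whether it is a (positive or negative) perfect cube.
Check small values of y:
  y = 0: RHS = -12 is not a perfect cube.
  y = 1: RHS = 5 is not a perfect cube.
  y = -1: RHS = -29 is not a perfect cube.
  y = 2: RHS = 124 is not a perfect cube.
  y = -2: RHS = -148 is not a perfect cube.
  y = 3: RHS = 447 is not a perfect cube.
  y = -3: RHS = -471 is not a perfect cube.
Continuing the search up to |y| = 50 finds no solutions either.
No (x, y) in the scanned range satisfies the equation.

No integer solutions with |y| ≤ 50.


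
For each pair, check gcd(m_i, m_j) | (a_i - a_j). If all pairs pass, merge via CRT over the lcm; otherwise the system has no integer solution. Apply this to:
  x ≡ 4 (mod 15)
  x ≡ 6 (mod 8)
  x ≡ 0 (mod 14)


Moduli 15, 8, 14 are not pairwise coprime, so CRT works modulo lcm(m_i) when all pairwise compatibility conditions hold.
Pairwise compatibility: gcd(m_i, m_j) must divide a_i - a_j for every pair.
Merge one congruence at a time:
  Start: x ≡ 4 (mod 15).
  Combine with x ≡ 6 (mod 8): gcd(15, 8) = 1; 6 - 4 = 2, which IS divisible by 1, so compatible.
    Write x = 4 + 15·t and substitute into x ≡ 6 (mod 8): 15·t ≡ 6 − 4 = 2 (mod 8).
    Reduce coefficients mod 8: 7·t ≡ 2 (mod 8).
    The inverse of 7 mod 8 is 7 (since 7·7 = 49 = 6·8 + 1), so t ≡ 7·2 = 14 ≡ 6 (mod 8).
    Then x = 4 + 15·6 = 94, valid modulo lcm(15, 8) = 120: x ≡ 94 (mod 120).
  Combine with x ≡ 0 (mod 14): gcd(120, 14) = 2; 0 - 94 = -94, which IS divisible by 2, so compatible.
    Write x = 94 + 120·t and substitute into x ≡ 0 (mod 14): 120·t ≡ 0 − 94 = -94 (mod 14).
    Divide the congruence (and modulus) by g = 2: 60·t ≡ -47 (mod 7).
    Reduce coefficients mod 7: 4·t ≡ 2 (mod 7).
    The inverse of 4 mod 7 is 2 (since 4·2 = 8 = 1·7 + 1), so t ≡ 2·2 = 4 ≡ 4 (mod 7).
    Then x = 94 + 120·4 = 574, valid modulo lcm(120, 14) = 840: x ≡ 574 (mod 840).
Verify: 574 mod 15 = 4, 574 mod 8 = 6, 574 mod 14 = 0.

x ≡ 574 (mod 840).


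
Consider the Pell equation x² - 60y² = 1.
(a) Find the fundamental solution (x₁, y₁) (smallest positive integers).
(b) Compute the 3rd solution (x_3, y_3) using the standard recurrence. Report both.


Step 1: Find the fundamental solution (x₁, y₁) of x² - 60y² = 1.
  Expand √60 as a continued fraction. a₀ = ⌊√60⌋ = 7; iterate m_{k+1} = d_k·a_k − m_k, d_{k+1} = (60 − m_{k+1}²)/d_k, a_{k+1} = ⌊(a₀ + m_{k+1})/d_{k+1}⌋ (starting m₀ = 0, d₀ = 1), with convergents p_k = a_k·p_{k-1} + p_{k-2}, q_k = a_k·q_{k-1} + q_{k-2} (p₋₁ = 1, q₋₁ = 0):
  k = 0: a₀ = 7; p₀/q₀ = 7/1; p₀² − 60·q₀² = 49 − 60 = -11.
  k = 1: m = 7, d = 11, a = ⌊(7 + 7)/11⌋ = 1; p/q = (1·7 + 1)/(1·1 + 0) = 8/1; p² − 60·q² = 64 − 60 = 4.
  k = 2: m = 4, d = 4, a = ⌊(7 + 4)/4⌋ = 2; p/q = (2·8 + 7)/(2·1 + 1) = 23/3; p² − 60·q² = 529 − 540 = -11.
  k = 3: m = 4, d = 11, a = ⌊(7 + 4)/11⌋ = 1; p/q = (1·23 + 8)/(1·3 + 1) = 31/4; p² − 60·q² = 961 − 960 = 1.
  The first convergent with p² − 60·q² = 1 gives the fundamental solution (x₁, y₁) = (31, 4).
Step 2: Apply the recurrence (x_{n+1}, y_{n+1}) = (x₁x_n + 60y₁y_n, x₁y_n + y₁x_n) repeatedly.
  From (x_1, y_1) = (31, 4): x_2 = 31·31 + 60·4·4 = 1921; y_2 = 31·4 + 4·31 = 248.
  From (x_2, y_2) = (1921, 248): x_3 = 31·1921 + 60·4·248 = 119071; y_3 = 31·248 + 4·1921 = 15372.
Step 3: Verify x_3² - 60·y_3² = 14177903041 - 14177903040 = 1 (should be 1). ✓

(x_1, y_1) = (31, 4); (x_3, y_3) = (119071, 15372).


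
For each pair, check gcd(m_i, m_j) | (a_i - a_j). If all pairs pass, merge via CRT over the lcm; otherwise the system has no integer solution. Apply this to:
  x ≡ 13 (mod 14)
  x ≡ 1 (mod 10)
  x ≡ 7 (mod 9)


Moduli 14, 10, 9 are not pairwise coprime, so CRT works modulo lcm(m_i) when all pairwise compatibility conditions hold.
Pairwise compatibility: gcd(m_i, m_j) must divide a_i - a_j for every pair.
Merge one congruence at a time:
  Start: x ≡ 13 (mod 14).
  Combine with x ≡ 1 (mod 10): gcd(14, 10) = 2; 1 - 13 = -12, which IS divisible by 2, so compatible.
    Write x = 13 + 14·t and substitute into x ≡ 1 (mod 10): 14·t ≡ 1 − 13 = -12 (mod 10).
    Divide the congruence (and modulus) by g = 2: 7·t ≡ -6 (mod 5).
    Reduce coefficients mod 5: 2·t ≡ 4 (mod 5).
    The inverse of 2 mod 5 is 3 (since 2·3 = 6 = 1·5 + 1), so t ≡ 3·4 = 12 ≡ 2 (mod 5).
    Then x = 13 + 14·2 = 41, valid modulo lcm(14, 10) = 70: x ≡ 41 (mod 70).
  Combine with x ≡ 7 (mod 9): gcd(70, 9) = 1; 7 - 41 = -34, which IS divisible by 1, so compatible.
    Write x = 41 + 70·t and substitute into x ≡ 7 (mod 9): 70·t ≡ 7 − 41 = -34 (mod 9).
    Reduce coefficients mod 9: 7·t ≡ 2 (mod 9).
    The inverse of 7 mod 9 is 4 (since 7·4 = 28 = 3·9 + 1), so t ≡ 4·2 = 8 ≡ 8 (mod 9).
    Then x = 41 + 70·8 = 601, valid modulo lcm(70, 9) = 630: x ≡ 601 (mod 630).
Verify: 601 mod 14 = 13, 601 mod 10 = 1, 601 mod 9 = 7.

x ≡ 601 (mod 630).


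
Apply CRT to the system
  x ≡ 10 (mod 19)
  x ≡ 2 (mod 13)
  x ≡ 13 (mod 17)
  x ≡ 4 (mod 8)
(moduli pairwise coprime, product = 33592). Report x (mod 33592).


Product of moduli M = 19 · 13 · 17 · 8 = 33592.
Merge one congruence at a time:
  Start: x ≡ 10 (mod 19).
  Combine with x ≡ 2 (mod 13); new modulus lcm = 247.
    Write x = 10 + 19·t and substitute into x ≡ 2 (mod 13): 19·t ≡ 2 − 10 = -8 (mod 13).
    Reduce coefficients mod 13: 6·t ≡ 5 (mod 13).
    The inverse of 6 mod 13 is 11 (since 6·11 = 66 = 5·13 + 1), so t ≡ 11·5 = 55 ≡ 3 (mod 13).
    Then x = 10 + 19·3 = 67, valid modulo lcm(19, 13) = 247: x ≡ 67 (mod 247).
  Combine with x ≡ 13 (mod 17); new modulus lcm = 4199.
    Write x = 67 + 247·t and substitute into x ≡ 13 (mod 17): 247·t ≡ 13 − 67 = -54 (mod 17).
    Reduce coefficients mod 17: 9·t ≡ 14 (mod 17).
    The inverse of 9 mod 17 is 2 (since 9·2 = 18 = 1·17 + 1), so t ≡ 2·14 = 28 ≡ 11 (mod 17).
    Then x = 67 + 247·11 = 2784, valid modulo lcm(247, 17) = 4199: x ≡ 2784 (mod 4199).
  Combine with x ≡ 4 (mod 8); new modulus lcm = 33592.
    Write x = 2784 + 4199·t and substitute into x ≡ 4 (mod 8): 4199·t ≡ 4 − 2784 = -2780 (mod 8).
    Reduce coefficients mod 8: 7·t ≡ 4 (mod 8).
    The inverse of 7 mod 8 is 7 (since 7·7 = 49 = 6·8 + 1), so t ≡ 7·4 = 28 ≡ 4 (mod 8).
    Then x = 2784 + 4199·4 = 19580, valid modulo lcm(4199, 8) = 33592: x ≡ 19580 (mod 33592).
Verify against each original: 19580 mod 19 = 10, 19580 mod 13 = 2, 19580 mod 17 = 13, 19580 mod 8 = 4.

x ≡ 19580 (mod 33592).


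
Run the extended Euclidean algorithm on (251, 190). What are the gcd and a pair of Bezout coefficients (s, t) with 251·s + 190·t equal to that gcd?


Euclidean algorithm on (251, 190) — divide until remainder is 0:
  251 = 1 · 190 + 61
  190 = 3 · 61 + 7
  61 = 8 · 7 + 5
  7 = 1 · 5 + 2
  5 = 2 · 2 + 1
  2 = 2 · 1 + 0
gcd(251, 190) = 1.
Track Bezout coefficients alongside the remainders: start with r₀ = 251 = a·1 + b·0 (s = 1, t = 0) and r₁ = 190 = a·0 + b·1 (s = 0, t = 1); each new remainder r_{k+1} = r_{k-1} − q_k·r_k inherits s_{k+1} = s_{k-1} − q_k·s_k, t_{k+1} = t_{k-1} − q_k·t_k, so r_k = a·s_k + b·t_k at every step:
  q = 1: r = 61, s = 1 − 1·0 = 1, t = 0 − 1·1 = -1  (check: 251·1 + 190·(-1) = 61)
  q = 3: r = 7, s = 0 − 3·1 = -3, t = 1 − 3·(-1) = 4  (check: 251·(-3) + 190·4 = 7)
  q = 8: r = 5, s = 1 − 8·(-3) = 25, t = -1 − 8·4 = -33  (check: 251·25 + 190·(-33) = 5)
  q = 1: r = 2, s = -3 − 1·25 = -28, t = 4 − 1·(-33) = 37  (check: 251·(-28) + 190·37 = 2)
  q = 2: r = 1, s = 25 − 2·(-28) = 81, t = -33 − 2·37 = -107  (check: 251·81 + 190·(-107) = 1)
The row with r = 1 (the gcd) gives the Bezout coefficients s = 81, t = -107.
Result: 251 · (81) + 190 · (-107) = 1.

gcd(251, 190) = 1; s = 81, t = -107 (check: 251·81 + 190·(-107) = 1).


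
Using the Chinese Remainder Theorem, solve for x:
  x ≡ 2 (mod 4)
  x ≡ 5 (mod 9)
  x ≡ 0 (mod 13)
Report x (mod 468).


Moduli 4, 9, 13 are pairwise coprime; by CRT there is a unique solution modulo M = 4 · 9 · 13 = 468.
Solve pairwise, accumulating the modulus:
  Start with x ≡ 2 (mod 4).
  Combine with x ≡ 5 (mod 9): since gcd(4, 9) = 1, we get a unique residue mod 36.
    Write x = 2 + 4·t and substitute into x ≡ 5 (mod 9): 4·t ≡ 5 − 2 = 3 (mod 9).
    The inverse of 4 mod 9 is 7 (since 4·7 = 28 = 3·9 + 1), so t ≡ 7·3 = 21 ≡ 3 (mod 9).
    Then x = 2 + 4·3 = 14, valid modulo lcm(4, 9) = 36: x ≡ 14 (mod 36).
  Combine with x ≡ 0 (mod 13): since gcd(36, 13) = 1, we get a unique residue mod 468.
    Write x = 14 + 36·t and substitute into x ≡ 0 (mod 13): 36·t ≡ 0 − 14 = -14 (mod 13).
    Reduce coefficients mod 13: 10·t ≡ 12 (mod 13).
    The inverse of 10 mod 13 is 4 (since 10·4 = 40 = 3·13 + 1), so t ≡ 4·12 = 48 ≡ 9 (mod 13).
    Then x = 14 + 36·9 = 338, valid modulo lcm(36, 13) = 468: x ≡ 338 (mod 468).
Verify: 338 mod 4 = 2 ✓, 338 mod 9 = 5 ✓, 338 mod 13 = 0 ✓.

x ≡ 338 (mod 468).


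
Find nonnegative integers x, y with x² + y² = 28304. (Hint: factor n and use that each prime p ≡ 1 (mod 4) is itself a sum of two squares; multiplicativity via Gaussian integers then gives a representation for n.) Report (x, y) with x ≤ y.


Step 1: Factor n = 28304 = 2^4 · 29 · 61.
Step 2: Check the mod-4 condition on each prime factor: 2 = 2 (special); 29 ≡ 1 (mod 4), exponent 1; 61 ≡ 1 (mod 4), exponent 1.
All primes ≡ 3 (mod 4) appear to even exponent (or don't appear), so by the two-squares theorem n IS expressible as a sum of two squares.
Step 3: Build a representation. Group n = k² · m with k = 4 and m = 29 · 61 = 1769 (a product of primes ≡ 1 (mod 4)); a representation of m scales to one of n via (k·x)² + (k·y)² = k²(x² + y²). Each prime p ≡ 1 (mod 4) is itself a sum of two squares; find a² by testing p − a² for a perfect square:
  29: 29 − 1² = 28, 29 − 2² = 25 = 5² ⇒ 29 = 2² + 5².
  61: 61 − 1² = 60, 61 − 2² = 57, 61 − 3² = 52, 61 − 4² = 45, 61 − 5² = 36 = 6² ⇒ 61 = 5² + 6².
  Combine using the Brahmagupta–Fibonacci identity (a² + b²)(c² + d²) = (ac − bd)² + (ad + bc)² = (ac + bd)² + (ad − bc)²:
  29 · 61 = 1769: from (2² + 5²)(5² + 6²), take (2·5 − 5·6, 2·6 + 5·5) = (10 − 30, 12 + 25) = (-20, 37); dropping signs (only squares matter) gives (20, 37); check 20² + 37² = 400 + 1369 = 1769 ✓.
  Scale by k = 4: (4·20, 4·37) = (80, 148).
Step 4: Order so x ≤ y and verify: 80² + 148² = 6400 + 21904 = 28304 = n. ✓

n = 28304 = 80² + 148² (one valid representation with x ≤ y).


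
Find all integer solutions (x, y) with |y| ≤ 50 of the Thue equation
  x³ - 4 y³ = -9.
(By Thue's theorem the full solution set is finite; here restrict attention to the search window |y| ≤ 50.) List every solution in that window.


The equation is x³ - 4y³ = -9. For fixed y, x³ = 4·y³ − 9, so a solution requires the RHS to be a perfect cube.
Strategy: iterate y from -50 to 50, compute RHS = 4·y³ − 9, and check whether it is a (positive or negative) perfect cube.
Check small values of y:
  y = 0: RHS = -9 is not a perfect cube.
  y = 1: RHS = -5 is not a perfect cube.
  y = -1: RHS = -13 is not a perfect cube.
  y = 2: RHS = 23 is not a perfect cube.
  y = -2: RHS = -41 is not a perfect cube.
  y = 3: RHS = 99 is not a perfect cube.
  y = -3: RHS = -117 is not a perfect cube.
Continuing the search up to |y| = 50 finds no solutions either.
No (x, y) in the scanned range satisfies the equation.

No integer solutions with |y| ≤ 50.


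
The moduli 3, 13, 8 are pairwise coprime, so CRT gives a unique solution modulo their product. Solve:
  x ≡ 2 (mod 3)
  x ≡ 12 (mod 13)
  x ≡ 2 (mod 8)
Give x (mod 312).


Moduli 3, 13, 8 are pairwise coprime; by CRT there is a unique solution modulo M = 3 · 13 · 8 = 312.
Solve pairwise, accumulating the modulus:
  Start with x ≡ 2 (mod 3).
  Combine with x ≡ 12 (mod 13): since gcd(3, 13) = 1, we get a unique residue mod 39.
    Write x = 2 + 3·t and substitute into x ≡ 12 (mod 13): 3·t ≡ 12 − 2 = 10 (mod 13).
    The inverse of 3 mod 13 is 9 (since 3·9 = 27 = 2·13 + 1), so t ≡ 9·10 = 90 ≡ 12 (mod 13).
    Then x = 2 + 3·12 = 38, valid modulo lcm(3, 13) = 39: x ≡ 38 (mod 39).
  Combine with x ≡ 2 (mod 8): since gcd(39, 8) = 1, we get a unique residue mod 312.
    Write x = 38 + 39·t and substitute into x ≡ 2 (mod 8): 39·t ≡ 2 − 38 = -36 (mod 8).
    Reduce coefficients mod 8: 7·t ≡ 4 (mod 8).
    The inverse of 7 mod 8 is 7 (since 7·7 = 49 = 6·8 + 1), so t ≡ 7·4 = 28 ≡ 4 (mod 8).
    Then x = 38 + 39·4 = 194, valid modulo lcm(39, 8) = 312: x ≡ 194 (mod 312).
Verify: 194 mod 3 = 2 ✓, 194 mod 13 = 12 ✓, 194 mod 8 = 2 ✓.

x ≡ 194 (mod 312).


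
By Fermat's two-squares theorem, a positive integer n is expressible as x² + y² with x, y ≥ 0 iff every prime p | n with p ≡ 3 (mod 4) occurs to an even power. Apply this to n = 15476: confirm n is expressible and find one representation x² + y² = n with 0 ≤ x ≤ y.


Step 1: Factor n = 15476 = 2^2 · 53 · 73.
Step 2: Check the mod-4 condition on each prime factor: 2 = 2 (special); 53 ≡ 1 (mod 4), exponent 1; 73 ≡ 1 (mod 4), exponent 1.
All primes ≡ 3 (mod 4) appear to even exponent (or don't appear), so by the two-squares theorem n IS expressible as a sum of two squares.
Step 3: Build a representation. Group n = k² · m with k = 2 and m = 53 · 73 = 3869 (a product of primes ≡ 1 (mod 4)); a representation of m scales to one of n via (k·x)² + (k·y)² = k²(x² + y²). Each prime p ≡ 1 (mod 4) is itself a sum of two squares; find a² by testing p − a² for a perfect square:
  53: 53 − 1² = 52, 53 − 2² = 49 = 7² ⇒ 53 = 2² + 7².
  73: 73 − 1² = 72, 73 − 2² = 69, 73 − 3² = 64 = 8² ⇒ 73 = 3² + 8².
  Combine using the Brahmagupta–Fibonacci identity (a² + b²)(c² + d²) = (ac − bd)² + (ad + bc)² = (ac + bd)² + (ad − bc)²:
  53 · 73 = 3869: from (2² + 7²)(3² + 8²), take (2·3 − 7·8, 2·8 + 7·3) = (6 − 56, 16 + 21) = (-50, 37); dropping signs (only squares matter) gives (50, 37); check 50² + 37² = 2500 + 1369 = 3869 ✓.
  Scale by k = 2: (2·50, 2·37) = (100, 74).
Step 4: Order so x ≤ y and verify: 74² + 100² = 5476 + 10000 = 15476 = n. ✓

n = 15476 = 74² + 100² (one valid representation with x ≤ y).


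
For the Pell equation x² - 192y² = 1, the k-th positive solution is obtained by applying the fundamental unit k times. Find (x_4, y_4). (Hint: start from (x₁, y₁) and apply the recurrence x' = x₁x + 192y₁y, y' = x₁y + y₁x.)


Step 1: Find the fundamental solution (x₁, y₁) of x² - 192y² = 1.
  Expand √192 as a continued fraction. a₀ = ⌊√192⌋ = 13; iterate m_{k+1} = d_k·a_k − m_k, d_{k+1} = (192 − m_{k+1}²)/d_k, a_{k+1} = ⌊(a₀ + m_{k+1})/d_{k+1}⌋ (starting m₀ = 0, d₀ = 1), with convergents p_k = a_k·p_{k-1} + p_{k-2}, q_k = a_k·q_{k-1} + q_{k-2} (p₋₁ = 1, q₋₁ = 0):
  k = 0: a₀ = 13; p₀/q₀ = 13/1; p₀² − 192·q₀² = 169 − 192 = -23.
  k = 1: m = 13, d = 23, a = ⌊(13 + 13)/23⌋ = 1; p/q = (1·13 + 1)/(1·1 + 0) = 14/1; p² − 192·q² = 196 − 192 = 4.
  k = 2: m = 10, d = 4, a = ⌊(13 + 10)/4⌋ = 5; p/q = (5·14 + 13)/(5·1 + 1) = 83/6; p² − 192·q² = 6889 − 6912 = -23.
  k = 3: m = 10, d = 23, a = ⌊(13 + 10)/23⌋ = 1; p/q = (1·83 + 14)/(1·6 + 1) = 97/7; p² − 192·q² = 9409 − 9408 = 1.
  The first convergent with p² − 192·q² = 1 gives the fundamental solution (x₁, y₁) = (97, 7).
Step 2: Apply the recurrence (x_{n+1}, y_{n+1}) = (x₁x_n + 192y₁y_n, x₁y_n + y₁x_n) repeatedly.
  From (x_1, y_1) = (97, 7): x_2 = 97·97 + 192·7·7 = 18817; y_2 = 97·7 + 7·97 = 1358.
  From (x_2, y_2) = (18817, 1358): x_3 = 97·18817 + 192·7·1358 = 3650401; y_3 = 97·1358 + 7·18817 = 263445.
  From (x_3, y_3) = (3650401, 263445): x_4 = 97·3650401 + 192·7·263445 = 708158977; y_4 = 97·263445 + 7·3650401 = 51106972.
Step 3: Verify x_4² - 192·y_4² = 501489136705686529 - 501489136705686528 = 1 (should be 1). ✓

(x_1, y_1) = (97, 7); (x_4, y_4) = (708158977, 51106972).


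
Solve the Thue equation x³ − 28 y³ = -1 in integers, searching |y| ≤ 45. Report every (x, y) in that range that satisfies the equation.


The equation is x³ - 28y³ = -1. For fixed y, x³ = 28·y³ − 1, so a solution requires the RHS to be a perfect cube.
Strategy: iterate y from -45 to 45, compute RHS = 28·y³ − 1, and check whether it is a (positive or negative) perfect cube.
Check small values of y:
  y = 0: RHS = -1 = (-1)³ ⇒ x = -1 works.
  y = 1: RHS = 27 = (3)³ ⇒ x = 3 works.
  y = -1: RHS = -29 is not a perfect cube.
  y = 2: RHS = 223 is not a perfect cube.
  y = -2: RHS = -225 is not a perfect cube.
  y = 3: RHS = 755 is not a perfect cube.
  y = -3: RHS = -757 is not a perfect cube.
Continuing the search up to |y| = 45 finds no further solutions beyond those listed.
Collected solutions: (-1, 0), (3, 1).

Solutions (with |y| ≤ 45): (-1, 0), (3, 1).


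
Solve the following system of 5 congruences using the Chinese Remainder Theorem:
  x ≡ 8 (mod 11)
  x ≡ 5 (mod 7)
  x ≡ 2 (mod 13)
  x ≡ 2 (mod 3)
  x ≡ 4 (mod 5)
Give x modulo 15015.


Product of moduli M = 11 · 7 · 13 · 3 · 5 = 15015.
Merge one congruence at a time:
  Start: x ≡ 8 (mod 11).
  Combine with x ≡ 5 (mod 7); new modulus lcm = 77.
    Write x = 8 + 11·t and substitute into x ≡ 5 (mod 7): 11·t ≡ 5 − 8 = -3 (mod 7).
    Reduce coefficients mod 7: 4·t ≡ 4 (mod 7).
    The inverse of 4 mod 7 is 2 (since 4·2 = 8 = 1·7 + 1), so t ≡ 2·4 = 8 ≡ 1 (mod 7).
    Then x = 8 + 11·1 = 19, valid modulo lcm(11, 7) = 77: x ≡ 19 (mod 77).
  Combine with x ≡ 2 (mod 13); new modulus lcm = 1001.
    Write x = 19 + 77·t and substitute into x ≡ 2 (mod 13): 77·t ≡ 2 − 19 = -17 (mod 13).
    Reduce coefficients mod 13: 12·t ≡ 9 (mod 13).
    The inverse of 12 mod 13 is 12 (since 12·12 = 144 = 11·13 + 1), so t ≡ 12·9 = 108 ≡ 4 (mod 13).
    Then x = 19 + 77·4 = 327, valid modulo lcm(77, 13) = 1001: x ≡ 327 (mod 1001).
  Combine with x ≡ 2 (mod 3); new modulus lcm = 3003.
    Write x = 327 + 1001·t and substitute into x ≡ 2 (mod 3): 1001·t ≡ 2 − 327 = -325 (mod 3).
    Reduce coefficients mod 3: 2·t ≡ 2 (mod 3).
    The inverse of 2 mod 3 is 2 (since 2·2 = 4 = 1·3 + 1), so t ≡ 2·2 = 4 ≡ 1 (mod 3).
    Then x = 327 + 1001·1 = 1328, valid modulo lcm(1001, 3) = 3003: x ≡ 1328 (mod 3003).
  Combine with x ≡ 4 (mod 5); new modulus lcm = 15015.
    Write x = 1328 + 3003·t and substitute into x ≡ 4 (mod 5): 3003·t ≡ 4 − 1328 = -1324 (mod 5).
    Reduce coefficients mod 5: 3·t ≡ 1 (mod 5).
    The inverse of 3 mod 5 is 2 (since 3·2 = 6 = 1·5 + 1), so t ≡ 2·1 = 2 ≡ 2 (mod 5).
    Then x = 1328 + 3003·2 = 7334, valid modulo lcm(3003, 5) = 15015: x ≡ 7334 (mod 15015).
Verify against each original: 7334 mod 11 = 8, 7334 mod 7 = 5, 7334 mod 13 = 2, 7334 mod 3 = 2, 7334 mod 5 = 4.

x ≡ 7334 (mod 15015).


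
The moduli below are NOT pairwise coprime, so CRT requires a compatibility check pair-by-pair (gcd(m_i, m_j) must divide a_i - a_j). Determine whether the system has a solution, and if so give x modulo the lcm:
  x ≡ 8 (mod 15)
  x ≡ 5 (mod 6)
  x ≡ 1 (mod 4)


Moduli 15, 6, 4 are not pairwise coprime, so CRT works modulo lcm(m_i) when all pairwise compatibility conditions hold.
Pairwise compatibility: gcd(m_i, m_j) must divide a_i - a_j for every pair.
Merge one congruence at a time:
  Start: x ≡ 8 (mod 15).
  Combine with x ≡ 5 (mod 6): gcd(15, 6) = 3; 5 - 8 = -3, which IS divisible by 3, so compatible.
    Write x = 8 + 15·t and substitute into x ≡ 5 (mod 6): 15·t ≡ 5 − 8 = -3 (mod 6).
    Divide the congruence (and modulus) by g = 3: 5·t ≡ -1 (mod 2).
    Reduce coefficients mod 2: 1·t ≡ 1 (mod 2).
    So t ≡ 1 (mod 2).
    Then x = 8 + 15·1 = 23, valid modulo lcm(15, 6) = 30: x ≡ 23 (mod 30).
  Combine with x ≡ 1 (mod 4): gcd(30, 4) = 2; 1 - 23 = -22, which IS divisible by 2, so compatible.
    Write x = 23 + 30·t and substitute into x ≡ 1 (mod 4): 30·t ≡ 1 − 23 = -22 (mod 4).
    Divide the congruence (and modulus) by g = 2: 15·t ≡ -11 (mod 2).
    Reduce coefficients mod 2: 1·t ≡ 1 (mod 2).
    So t ≡ 1 (mod 2).
    Then x = 23 + 30·1 = 53, valid modulo lcm(30, 4) = 60: x ≡ 53 (mod 60).
Verify: 53 mod 15 = 8, 53 mod 6 = 5, 53 mod 4 = 1.

x ≡ 53 (mod 60).


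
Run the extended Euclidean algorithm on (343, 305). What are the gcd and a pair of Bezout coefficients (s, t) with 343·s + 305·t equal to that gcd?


Euclidean algorithm on (343, 305) — divide until remainder is 0:
  343 = 1 · 305 + 38
  305 = 8 · 38 + 1
  38 = 38 · 1 + 0
gcd(343, 305) = 1.
Track Bezout coefficients alongside the remainders: start with r₀ = 343 = a·1 + b·0 (s = 1, t = 0) and r₁ = 305 = a·0 + b·1 (s = 0, t = 1); each new remainder r_{k+1} = r_{k-1} − q_k·r_k inherits s_{k+1} = s_{k-1} − q_k·s_k, t_{k+1} = t_{k-1} − q_k·t_k, so r_k = a·s_k + b·t_k at every step:
  q = 1: r = 38, s = 1 − 1·0 = 1, t = 0 − 1·1 = -1  (check: 343·1 + 305·(-1) = 38)
  q = 8: r = 1, s = 0 − 8·1 = -8, t = 1 − 8·(-1) = 9  (check: 343·(-8) + 305·9 = 1)
The row with r = 1 (the gcd) gives the Bezout coefficients s = -8, t = 9.
Result: 343 · (-8) + 305 · (9) = 1.

gcd(343, 305) = 1; s = -8, t = 9 (check: 343·(-8) + 305·9 = 1).


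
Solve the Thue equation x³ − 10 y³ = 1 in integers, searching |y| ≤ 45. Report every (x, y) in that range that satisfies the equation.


The equation is x³ - 10y³ = 1. For fixed y, x³ = 10·y³ + 1, so a solution requires the RHS to be a perfect cube.
Strategy: iterate y from -45 to 45, compute RHS = 10·y³ + 1, and check whether it is a (positive or negative) perfect cube.
Check small values of y:
  y = 0: RHS = 1 = (1)³ ⇒ x = 1 works.
  y = 1: RHS = 11 is not a perfect cube.
  y = -1: RHS = -9 is not a perfect cube.
  y = 2: RHS = 81 is not a perfect cube.
  y = -2: RHS = -79 is not a perfect cube.
  y = 3: RHS = 271 is not a perfect cube.
  y = -3: RHS = -269 is not a perfect cube.
Continuing the search up to |y| = 45 finds no further solutions beyond those listed.
Collected solutions: (1, 0).

Solutions (with |y| ≤ 45): (1, 0).
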